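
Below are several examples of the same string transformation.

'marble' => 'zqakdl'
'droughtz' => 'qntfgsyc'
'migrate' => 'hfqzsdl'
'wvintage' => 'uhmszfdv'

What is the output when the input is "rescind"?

drbhmcq

In each case the input is transformed by: shift every letter 1 place backward in the alphabet (wrapping around), then move the first character to the end.
"rescind" → "qdrbhmc" → "drbhmcq".
(Check on "marble": → "lzqakd" → "zqakdl" ✓)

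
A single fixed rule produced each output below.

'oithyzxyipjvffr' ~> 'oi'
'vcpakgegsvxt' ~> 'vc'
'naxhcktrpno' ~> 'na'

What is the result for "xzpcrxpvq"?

xz

The transformation: keep only the first 2 characters.
Doing the same to "xzpcrxpvq": "xz".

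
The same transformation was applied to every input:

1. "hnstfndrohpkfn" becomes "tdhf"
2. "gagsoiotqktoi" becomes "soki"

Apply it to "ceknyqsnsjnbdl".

nsjd

Each output is the input with this applied: delete the first 3 characters, then keep one character in every 3, starting at position 1 (positions 1st, 4th, 7th, ...).
"ceknyqsnsjnbdl" → "nyqsnsjnbdl" → "nsjd".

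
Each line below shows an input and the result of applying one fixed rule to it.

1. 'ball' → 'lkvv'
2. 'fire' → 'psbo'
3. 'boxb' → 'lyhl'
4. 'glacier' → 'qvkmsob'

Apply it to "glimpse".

Rule — shift every letter 10 places forward in the alphabet (wrapping around).
"glimpse" → "qvswzco".

qvswzco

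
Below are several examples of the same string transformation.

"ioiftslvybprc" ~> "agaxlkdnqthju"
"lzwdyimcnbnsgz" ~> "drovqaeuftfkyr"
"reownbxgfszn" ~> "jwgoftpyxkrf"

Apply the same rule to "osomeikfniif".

gkgewacxfaax

Each output is the input with this applied: shift every letter 8 places backward in the alphabet (wrapping around).
For "osomeikfniif" the result is "gkgewacxfaax".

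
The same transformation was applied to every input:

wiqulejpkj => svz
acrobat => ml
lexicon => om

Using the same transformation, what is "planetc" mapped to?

In each case the input is transformed by: shift every letter 10 places forward in the alphabet (wrapping around), then keep one character in every 3, starting at position 2 (positions 2nd, 5th, 8th, ...).
Applying both steps to "planetc": "zvkxodm", then "vo".

vo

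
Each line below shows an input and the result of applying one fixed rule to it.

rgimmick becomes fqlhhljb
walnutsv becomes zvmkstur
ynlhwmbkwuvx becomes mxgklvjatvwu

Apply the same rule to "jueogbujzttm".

The rule is to swap each adjacent pair of characters (1↔2, 3↔4, ...), then shift every letter 1 place backward in the alphabet (wrapping around).
On "jueogbujzttm" that produces "tindafitsyls".

tindafitsyls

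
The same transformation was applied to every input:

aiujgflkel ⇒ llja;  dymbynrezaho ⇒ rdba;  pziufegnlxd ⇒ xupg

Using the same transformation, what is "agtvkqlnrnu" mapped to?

vnla

What's happening: keep one character in every 3, starting at position 1 (positions 1st, 4th, 7th, ...), then sort the characters into reverse alphabetical order.
"agtvkqlnrnu" → "avln" → "vnla".
(Check on "aiujgflkel": → "ajll" → "llja" ✓)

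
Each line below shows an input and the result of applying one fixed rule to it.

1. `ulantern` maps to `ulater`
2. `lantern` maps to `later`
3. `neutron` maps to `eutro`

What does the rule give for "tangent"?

Each output is the input with this applied: remove every "n".
Applying that to "tangent" gives "taget".

taget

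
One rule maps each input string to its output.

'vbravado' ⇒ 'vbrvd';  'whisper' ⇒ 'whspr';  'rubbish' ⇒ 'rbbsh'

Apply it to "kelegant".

In each case the input is transformed by: remove every vowel.
So "kelegant" becomes "klgnt".

klgnt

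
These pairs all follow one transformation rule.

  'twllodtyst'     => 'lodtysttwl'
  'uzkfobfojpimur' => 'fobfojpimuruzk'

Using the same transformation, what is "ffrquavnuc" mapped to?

The transformation: move the first 3 characters to the end (rotate left by 3).
For "ffrquavnuc" the result is "quavnucffr".

quavnucffr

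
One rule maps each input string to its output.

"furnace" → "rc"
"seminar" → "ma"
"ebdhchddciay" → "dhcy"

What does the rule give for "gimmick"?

Each output is the input with this applied: keep one character in every 3, starting at position 3 (positions 3rd, 6th, 9th, ...).
On "gimmick" that produces "mc".

mc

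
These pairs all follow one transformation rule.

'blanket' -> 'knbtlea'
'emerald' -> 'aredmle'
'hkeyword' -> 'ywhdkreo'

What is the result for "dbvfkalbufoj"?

aldjbovffukb

The rule is to take characters alternately from the front and the back (1st, last, 2nd, 2nd-last, ...), then move the last 2 characters to the front (rotate right by 2).
Applying that to "dbvfkalbufoj" gives "aldjbovffukb".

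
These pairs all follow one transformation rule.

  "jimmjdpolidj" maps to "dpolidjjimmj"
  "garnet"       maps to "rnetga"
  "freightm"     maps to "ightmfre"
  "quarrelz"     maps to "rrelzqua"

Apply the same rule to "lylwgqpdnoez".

qpdnoezlylwg

What's happening: swap the front and back halves of the string, then move the last character to the front.
"lylwgqpdnoez" → "pdnoezlylwgq" → "qpdnoezlylwg".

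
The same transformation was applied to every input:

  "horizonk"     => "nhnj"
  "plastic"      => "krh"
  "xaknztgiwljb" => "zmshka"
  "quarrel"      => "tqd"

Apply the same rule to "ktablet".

sad

Looking at the pairs, the operation is to keep every other character starting from the second (positions 2nd, 4th, 6th, ...), then shift every letter 1 place backward in the alphabet (wrapping around).
Applying both steps to "ktablet": "tbe", then "sad".
(Check on "quarrel": → "ure" → "tqd" ✓)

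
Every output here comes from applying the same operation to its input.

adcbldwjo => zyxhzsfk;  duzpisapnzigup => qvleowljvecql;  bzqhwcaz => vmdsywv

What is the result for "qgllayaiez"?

The rule is to shift every letter 4 places backward in the alphabet (wrapping around), then delete the first character.
Working it through for "qgllayaiez": intermediate "mchhwuweav", final "chhwuweav".

chhwuweav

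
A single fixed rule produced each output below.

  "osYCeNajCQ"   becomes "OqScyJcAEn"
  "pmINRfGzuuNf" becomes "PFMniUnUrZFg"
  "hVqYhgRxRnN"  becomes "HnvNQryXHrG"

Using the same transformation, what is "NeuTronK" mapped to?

nkENUOtR

In each case the input is transformed by: flip the case of every letter, then take characters alternately from the front and the back (1st, last, 2nd, 2nd-last, ...).
Working it through for "NeuTronK": intermediate "nEUtRONk", final "nkENUOtR".
(Check on "hVqYhgRxRnN": → "HvQyHGrXrNn" → "HnvNQryXHrG" ✓)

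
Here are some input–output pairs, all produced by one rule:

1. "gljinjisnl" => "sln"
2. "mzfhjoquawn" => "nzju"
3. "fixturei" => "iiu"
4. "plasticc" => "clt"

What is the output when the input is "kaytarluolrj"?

raau

What's happening: keep one character in every 3, starting at position 2 (positions 2nd, 5th, 8th, ...), then move the last character to the front.
On "kaytarluolrj": the first step gives "aaur", and the second then gives "raau".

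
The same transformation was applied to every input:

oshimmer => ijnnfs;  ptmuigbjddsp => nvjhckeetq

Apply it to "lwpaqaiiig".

Rule — delete the first 2 characters, then shift every letter 1 place forward in the alphabet (wrapping around).
On "lwpaqaiiig": the first step gives "paqaiiig", and the second then gives "qbrbjjjh".

qbrbjjjh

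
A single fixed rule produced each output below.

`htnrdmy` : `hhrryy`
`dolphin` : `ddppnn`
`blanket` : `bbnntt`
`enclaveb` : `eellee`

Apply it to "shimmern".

ssmmrr

The rule is to keep one character in every 3, starting at position 1 (positions 1st, 4th, 7th, ...), then double every character.
So "shimmern" becomes "ssmmrr".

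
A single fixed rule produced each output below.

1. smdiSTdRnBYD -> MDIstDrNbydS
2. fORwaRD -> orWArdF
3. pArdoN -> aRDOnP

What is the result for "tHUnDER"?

huNderT

Rule — flip the case of every letter, then move the first character to the end.
Starting from "tHUnDER": after the first operation, "ThuNder"; after the second, "huNderT".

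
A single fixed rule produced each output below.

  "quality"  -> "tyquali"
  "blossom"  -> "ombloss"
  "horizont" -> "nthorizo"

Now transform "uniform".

rmunifo

In each case the input is transformed by: move the last 2 characters to the front (rotate right by 2).
On "uniform" that produces "rmunifo".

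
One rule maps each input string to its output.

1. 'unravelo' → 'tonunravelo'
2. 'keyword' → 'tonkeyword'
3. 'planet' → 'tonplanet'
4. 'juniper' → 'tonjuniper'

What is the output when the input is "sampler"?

The transformation: prepend "ton".
Applying that to "sampler" gives "tonsampler".

tonsampler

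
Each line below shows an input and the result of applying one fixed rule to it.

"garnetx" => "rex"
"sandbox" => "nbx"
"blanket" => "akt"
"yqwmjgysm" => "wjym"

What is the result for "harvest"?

ret

In each case the input is transformed by: delete the first character, then keep every other character starting from the second (positions 2nd, 4th, 6th, ...).
"harvest" → "arvest" → "ret".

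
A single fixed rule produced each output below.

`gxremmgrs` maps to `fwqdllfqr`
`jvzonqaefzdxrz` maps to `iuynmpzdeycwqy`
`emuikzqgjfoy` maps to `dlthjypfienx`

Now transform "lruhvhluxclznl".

kqtgugktwbkymk

Rule — shift every letter 1 place backward in the alphabet (wrapping around).
Doing the same to "lruhvhluxclznl": "kqtgugktwbkymk".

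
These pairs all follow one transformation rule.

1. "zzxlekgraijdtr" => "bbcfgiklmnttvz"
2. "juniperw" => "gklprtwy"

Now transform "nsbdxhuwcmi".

defjkopuwyz

In each case the input is transformed by: shift every letter 2 places forward in the alphabet (wrapping around), then sort the characters into alphabetical order.
Working it through for "nsbdxhuwcmi": intermediate "pudfzjwyeok", final "defjkopuwyz".
(Check on "zzxlekgraijdtr": → "bbzngmitcklfvt" → "bbcfgiklmnttvz" ✓)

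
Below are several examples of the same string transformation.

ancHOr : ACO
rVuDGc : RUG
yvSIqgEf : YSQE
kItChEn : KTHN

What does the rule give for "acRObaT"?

The pattern: keep every other character starting from the first (positions 1st, 3rd, 5th, ...), then convert every letter to uppercase.
"acRObaT" → "aRbT" → "ARBT".

ARBT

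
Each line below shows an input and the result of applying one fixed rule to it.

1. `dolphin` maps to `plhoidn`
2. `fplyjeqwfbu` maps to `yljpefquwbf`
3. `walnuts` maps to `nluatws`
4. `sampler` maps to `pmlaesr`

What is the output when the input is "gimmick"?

mmiicgk

What's happening: move the first 3 characters to the end (rotate left by 3), then take characters alternately from the front and the back (1st, last, 2nd, 2nd-last, ...).
"gimmick" → "mickgim" → "mmiicgk".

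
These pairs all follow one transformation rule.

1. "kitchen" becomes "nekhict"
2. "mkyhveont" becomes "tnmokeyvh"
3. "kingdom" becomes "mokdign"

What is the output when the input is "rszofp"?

Looking at the pairs, the operation is to move the last character to the front, then take characters alternately from the front and the back (1st, last, 2nd, 2nd-last, ...).
So "rszofp" becomes "pfrosz".

pfrosz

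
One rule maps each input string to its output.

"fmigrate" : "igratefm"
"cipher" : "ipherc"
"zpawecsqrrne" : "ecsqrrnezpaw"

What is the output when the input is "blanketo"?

Each output is the input with this applied: move the last 2 characters to the front (rotate right by 2), then swap the front and back halves of the string.
"blanketo" → "anketobl".

anketobl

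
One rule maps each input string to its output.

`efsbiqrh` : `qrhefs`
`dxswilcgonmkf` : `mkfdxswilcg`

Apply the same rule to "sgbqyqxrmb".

What's happening: move the last 3 characters to the front (rotate right by 3), then delete the last 2 characters.
On "sgbqyqxrmb": the first step gives "rmbsgbqyqx", and the second then gives "rmbsgbqy".

rmbsgbqy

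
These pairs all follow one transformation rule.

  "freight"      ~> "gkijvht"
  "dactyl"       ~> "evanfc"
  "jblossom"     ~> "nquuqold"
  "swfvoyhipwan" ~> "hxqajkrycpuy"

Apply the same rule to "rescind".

uekpftg

The rule is to shift every letter 2 places forward in the alphabet (wrapping around), then move the first 2 characters to the end (rotate left by 2).
Starting from "rescind": after the first operation, "tguekpf"; after the second, "uekpftg".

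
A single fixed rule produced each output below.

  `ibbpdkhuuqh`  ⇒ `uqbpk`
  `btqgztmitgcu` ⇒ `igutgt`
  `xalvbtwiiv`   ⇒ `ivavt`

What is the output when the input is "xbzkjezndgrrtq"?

In each case the input is transformed by: keep every other character starting from the second (positions 2nd, 4th, 6th, ...), then move the first 3 characters to the end (rotate left by 3).
Starting from "xbzkjezndgrrtq": after the first operation, "bkengrq"; after the second, "ngrqbke".

ngrqbke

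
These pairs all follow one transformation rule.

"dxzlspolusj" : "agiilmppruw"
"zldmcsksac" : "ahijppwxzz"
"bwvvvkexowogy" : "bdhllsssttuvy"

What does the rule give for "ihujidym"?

The transformation: shift every letter 3 places backward in the alphabet (wrapping around), then sort the characters into alphabetical order.
On "ihujidym": the first step gives "fergfavj", and the second then gives "aeffgjrv".

aeffgjrv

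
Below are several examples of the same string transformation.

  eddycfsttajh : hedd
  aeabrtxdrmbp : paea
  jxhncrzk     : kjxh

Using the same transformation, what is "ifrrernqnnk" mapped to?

The rule is to move the first 3 characters to the end (rotate left by 3), then keep only the last 4 characters.
Starting from "ifrrernqnnk": after the first operation, "rernqnnkifr"; after the second, "kifr".
(Check on "jxhncrzk": → "ncrzkjxh" → "kjxh" ✓)

kifr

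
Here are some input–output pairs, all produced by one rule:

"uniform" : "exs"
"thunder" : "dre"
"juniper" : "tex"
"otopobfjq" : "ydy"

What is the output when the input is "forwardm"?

In each case the input is transformed by: shift every letter 10 places forward in the alphabet (wrapping around), then keep only the first 3 characters.
Starting from "forwardm": after the first operation, "pybgkbnw"; after the second, "pyb".

pyb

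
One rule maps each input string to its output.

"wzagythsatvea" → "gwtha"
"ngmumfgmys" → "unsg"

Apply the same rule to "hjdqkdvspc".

qhcv

Looking at the pairs, the operation is to keep one character in every 3, starting at position 1 (positions 1st, 4th, 7th, ...), then swap each adjacent pair of characters (1↔2, 3↔4, ...).
For "hjdqkdvspc" the result is "qhcv".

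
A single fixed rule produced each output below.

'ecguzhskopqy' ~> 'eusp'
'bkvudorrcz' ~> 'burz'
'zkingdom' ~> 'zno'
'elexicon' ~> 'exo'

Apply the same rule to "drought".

What's happening: keep one character in every 3, starting at position 1 (positions 1st, 4th, 7th, ...).
So "drought" becomes "dut".

dut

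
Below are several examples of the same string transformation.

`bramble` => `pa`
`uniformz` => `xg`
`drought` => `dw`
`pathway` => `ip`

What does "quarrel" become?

In each case the input is transformed by: shift every letter 11 places backward in the alphabet (wrapping around), then keep one character in every 3, starting at position 3 (positions 3rd, 6th, 9th, ...).
So "quarrel" becomes "pt".
(Check on "bramble": → "qgpbqat" → "pa" ✓)

pt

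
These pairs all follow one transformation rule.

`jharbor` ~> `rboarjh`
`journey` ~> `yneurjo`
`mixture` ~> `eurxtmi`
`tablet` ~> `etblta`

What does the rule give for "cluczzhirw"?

The pattern: swap each adjacent pair of characters (1↔2, 3↔4, ...), then reverse the string.
Working it through for "cluczzhirw": intermediate "lccuzzihwr", final "rwhizzuccl".

rwhizzuccl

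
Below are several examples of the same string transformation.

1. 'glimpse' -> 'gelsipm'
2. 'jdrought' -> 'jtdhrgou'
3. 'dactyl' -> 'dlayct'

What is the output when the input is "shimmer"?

The transformation: take characters alternately from the front and the back (1st, last, 2nd, 2nd-last, ...).
Applying that to "shimmer" gives "srheimm".

srheimm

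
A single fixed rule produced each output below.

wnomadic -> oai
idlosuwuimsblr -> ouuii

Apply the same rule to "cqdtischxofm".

What's happening: move the first character to the end, then keep only the vowels.
"cqdtischxofm" → "qdtischxofmc" → "io".

io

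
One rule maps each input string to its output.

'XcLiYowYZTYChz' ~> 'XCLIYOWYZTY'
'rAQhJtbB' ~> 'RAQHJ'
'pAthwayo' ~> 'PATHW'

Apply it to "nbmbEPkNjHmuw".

NBMBEPKNJH

Looking at the pairs, the operation is to delete the last 3 characters, then convert every letter to uppercase.
"nbmbEPkNjHmuw" → "nbmbEPkNjH" → "NBMBEPKNJH".
(Check on "pAthwayo": → "pAthw" → "PATHW" ✓)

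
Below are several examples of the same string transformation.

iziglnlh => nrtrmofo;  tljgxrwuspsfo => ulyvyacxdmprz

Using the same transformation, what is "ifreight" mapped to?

The transformation: reverse the string, then shift every letter 6 places forward in the alphabet (wrapping around).
"ifreight" → "thgierfi" → "znmokxlo".

znmokxlo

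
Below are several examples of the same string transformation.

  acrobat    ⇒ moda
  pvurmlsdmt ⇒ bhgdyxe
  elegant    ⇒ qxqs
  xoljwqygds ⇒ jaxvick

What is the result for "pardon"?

bmd

The rule is to shift every letter 12 places forward in the alphabet (wrapping around), then delete the last 3 characters.
Working it through for "pardon": intermediate "bmdpaz", final "bmd".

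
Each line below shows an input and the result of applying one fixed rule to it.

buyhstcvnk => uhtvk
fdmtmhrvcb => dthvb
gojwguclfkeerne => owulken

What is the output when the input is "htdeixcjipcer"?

The transformation: keep every other character starting from the second (positions 2nd, 4th, 6th, ...).
Applying that to "htdeixcjipcer" gives "texjpe".

texjpe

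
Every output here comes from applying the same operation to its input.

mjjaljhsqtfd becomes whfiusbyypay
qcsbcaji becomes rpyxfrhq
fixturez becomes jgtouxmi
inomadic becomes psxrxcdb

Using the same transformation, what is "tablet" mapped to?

atiipq

In each case the input is transformed by: swap the front and back halves of the string, then shift every letter 11 places backward in the alphabet (wrapping around).
On "tablet": the first step gives "lettab", and the second then gives "atiipq".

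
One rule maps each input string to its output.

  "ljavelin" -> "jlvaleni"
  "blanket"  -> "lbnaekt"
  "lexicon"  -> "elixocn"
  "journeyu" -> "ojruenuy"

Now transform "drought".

Rule — swap each adjacent pair of characters (1↔2, 3↔4, ...).
For "drought" the result is "rduohgt".

rduohgt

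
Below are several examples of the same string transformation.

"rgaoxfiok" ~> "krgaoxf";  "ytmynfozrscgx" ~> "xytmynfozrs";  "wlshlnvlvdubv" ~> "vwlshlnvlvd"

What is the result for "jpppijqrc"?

cjpppij

Rule — move the last 3 characters to the front (rotate right by 3), then delete the first 2 characters.
Working it through for "jpppijqrc": intermediate "qrcjpppij", final "cjpppij".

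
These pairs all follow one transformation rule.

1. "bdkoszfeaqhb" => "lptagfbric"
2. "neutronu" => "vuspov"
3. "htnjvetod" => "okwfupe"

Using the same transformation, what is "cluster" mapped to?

vtufs

The transformation: delete the first 2 characters, then shift every letter 1 place forward in the alphabet (wrapping around).
"cluster" → "uster" → "vtufs".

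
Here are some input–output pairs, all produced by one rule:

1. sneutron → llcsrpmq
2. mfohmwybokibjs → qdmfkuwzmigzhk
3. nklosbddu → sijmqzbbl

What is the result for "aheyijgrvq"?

ofcwghepty

In each case the input is transformed by: shift every letter 2 places backward in the alphabet (wrapping around), then swap the first and last characters.
Applying both steps to "aheyijgrvq": "yfcwghepto", then "ofcwghepty".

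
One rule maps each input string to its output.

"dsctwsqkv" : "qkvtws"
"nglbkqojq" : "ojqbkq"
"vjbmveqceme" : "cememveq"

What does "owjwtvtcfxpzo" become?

Rule — delete the first 3 characters, then swap the front and back halves of the string.
Applying both steps to "owjwtvtcfxpzo": "wtvtcfxpzo", then "fxpzowtvtc".
(Check on "dsctwsqkv": → "twsqkv" → "qkvtws" ✓)

fxpzowtvtc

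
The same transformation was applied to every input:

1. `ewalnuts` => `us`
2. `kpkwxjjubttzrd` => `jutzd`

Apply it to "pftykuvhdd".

The rule is to keep every other character starting from the second (positions 2nd, 4th, 6th, ...), then delete the first 2 characters.
Applying both steps to "pftykuvhdd": "fyuhd", then "uhd".
(Check on "ewalnuts": → "wlus" → "us" ✓)

uhd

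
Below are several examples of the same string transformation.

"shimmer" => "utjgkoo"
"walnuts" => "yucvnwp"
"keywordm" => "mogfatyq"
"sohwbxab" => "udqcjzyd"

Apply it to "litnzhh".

njkjvbp

Each output is the input with this applied: shift every letter 2 places forward in the alphabet (wrapping around), then take characters alternately from the front and the back (1st, last, 2nd, 2nd-last, ...).
Applying both steps to "litnzhh": "nkvpbjj", then "njkjvbp".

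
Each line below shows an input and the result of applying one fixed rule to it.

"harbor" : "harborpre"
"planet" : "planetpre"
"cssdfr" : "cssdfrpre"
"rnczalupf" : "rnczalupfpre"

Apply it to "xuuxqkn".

Each output is the input with this applied: append "pre".
On "xuuxqkn" that produces "xuuxqknpre".

xuuxqknpre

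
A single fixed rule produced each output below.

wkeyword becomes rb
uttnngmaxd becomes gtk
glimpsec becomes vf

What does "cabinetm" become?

or

The rule is to keep one character in every 3, starting at position 3 (positions 3rd, 6th, 9th, ...), then shift every letter 13 places forward in the alphabet (wrapping around) — i.e. ROT13.
Applying both steps to "cabinetm": "be", then "or".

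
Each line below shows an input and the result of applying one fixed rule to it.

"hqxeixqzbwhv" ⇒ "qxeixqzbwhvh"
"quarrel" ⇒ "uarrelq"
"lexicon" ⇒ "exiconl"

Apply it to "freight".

What's happening: move the first character to the end.
On "freight" that produces "reightf".

reightf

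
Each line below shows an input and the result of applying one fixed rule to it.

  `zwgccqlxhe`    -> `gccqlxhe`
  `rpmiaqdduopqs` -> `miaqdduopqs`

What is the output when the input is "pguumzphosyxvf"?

uumzphosyxvf

Each output is the input with this applied: delete the first 2 characters.
So "pguumzphosyxvf" becomes "uumzphosyxvf".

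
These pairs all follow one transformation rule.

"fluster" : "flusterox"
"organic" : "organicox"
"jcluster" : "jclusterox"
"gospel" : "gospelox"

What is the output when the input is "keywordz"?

Looking at the pairs, the operation is to append "ox".
Applying that to "keywordz" gives "keywordzox".

keywordzox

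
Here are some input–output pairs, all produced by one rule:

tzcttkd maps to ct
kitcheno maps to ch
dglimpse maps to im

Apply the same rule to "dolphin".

Looking at the pairs, the operation is to move the last 3 characters to the front (rotate right by 3), then keep only the last 2 characters.
For "dolphin", step one produces "hindolp"; step two turns that into "lp".

lp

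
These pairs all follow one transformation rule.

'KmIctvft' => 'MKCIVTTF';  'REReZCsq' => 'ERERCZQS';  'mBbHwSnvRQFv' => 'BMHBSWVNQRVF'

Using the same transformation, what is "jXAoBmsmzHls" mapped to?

XJOAMBMSHZSL

What's happening: swap each adjacent pair of characters (1↔2, 3↔4, ...), then convert every letter to uppercase.
Starting from "jXAoBmsmzHls": after the first operation, "XjoAmBmsHzsl"; after the second, "XJOAMBMSHZSL".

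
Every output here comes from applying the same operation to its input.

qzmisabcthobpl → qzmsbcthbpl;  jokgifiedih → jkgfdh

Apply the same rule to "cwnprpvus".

What's happening: remove every vowel.
On "cwnprpvus" that produces "cwnprpvs".

cwnprpvs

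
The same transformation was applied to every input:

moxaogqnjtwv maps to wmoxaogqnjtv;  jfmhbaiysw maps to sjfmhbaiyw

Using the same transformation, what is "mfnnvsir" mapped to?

Rule — move the last character to the front, then swap the first and last characters.
"mfnnvsir" → "rmfnnvsi" → "imfnnvsr".
(Check on "moxaogqnjtwv": → "vmoxaogqnjtw" → "wmoxaogqnjtv" ✓)

imfnnvsr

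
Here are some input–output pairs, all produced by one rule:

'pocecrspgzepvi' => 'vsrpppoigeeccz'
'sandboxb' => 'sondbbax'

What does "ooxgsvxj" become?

xvsoojgx

Each output is the input with this applied: sort the characters into reverse alphabetical order, then move the first character to the end.
For "ooxgsvxj", step one produces "xxvsoojg"; step two turns that into "xvsoojgx".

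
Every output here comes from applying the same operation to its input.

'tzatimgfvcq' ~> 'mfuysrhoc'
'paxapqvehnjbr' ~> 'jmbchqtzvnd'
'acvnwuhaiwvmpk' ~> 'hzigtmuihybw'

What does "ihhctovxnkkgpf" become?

tofahjzwwsbr

Rule — delete the first 2 characters, then shift every letter 12 places forward in the alphabet (wrapping around).
On "ihhctovxnkkgpf": the first step gives "hctovxnkkgpf", and the second then gives "tofahjzwwsbr".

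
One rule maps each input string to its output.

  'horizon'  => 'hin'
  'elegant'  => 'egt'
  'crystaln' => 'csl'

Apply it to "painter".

Looking at the pairs, the operation is to keep one character in every 3, starting at position 1 (positions 1st, 4th, 7th, ...).
On "painter" that produces "pnr".

pnr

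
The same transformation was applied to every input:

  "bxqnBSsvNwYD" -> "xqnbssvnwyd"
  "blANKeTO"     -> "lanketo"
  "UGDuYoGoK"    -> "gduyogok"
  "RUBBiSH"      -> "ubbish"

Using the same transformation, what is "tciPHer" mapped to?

cipher

Each output is the input with this applied: delete the first character, then convert every letter to lowercase.
"tciPHer" → "ciPHer" → "cipher".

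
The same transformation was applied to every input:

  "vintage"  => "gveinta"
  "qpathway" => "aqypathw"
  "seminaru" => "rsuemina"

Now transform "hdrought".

Looking at the pairs, the operation is to swap the first and last characters, then move the last 2 characters to the front (rotate right by 2).
On "hdrought": the first step gives "tdroughh", and the second then gives "hhtdroug".
(Check on "vintage": → "eintagv" → "gveinta" ✓)

hhtdroug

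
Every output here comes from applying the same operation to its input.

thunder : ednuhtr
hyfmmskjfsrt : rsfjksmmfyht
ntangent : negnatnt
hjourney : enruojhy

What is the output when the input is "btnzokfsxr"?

xsfkozntbr

The rule is to move the last character to the front, then reverse the string.
"btnzokfsxr" → "rbtnzokfsx" → "xsfkozntbr".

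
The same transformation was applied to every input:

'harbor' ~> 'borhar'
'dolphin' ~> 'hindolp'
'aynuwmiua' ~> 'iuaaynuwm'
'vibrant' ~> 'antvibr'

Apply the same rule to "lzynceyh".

eyhlzync

Looking at the pairs, the operation is to move the last 3 characters to the front (rotate right by 3).
Applying that to "lzynceyh" gives "eyhlzync".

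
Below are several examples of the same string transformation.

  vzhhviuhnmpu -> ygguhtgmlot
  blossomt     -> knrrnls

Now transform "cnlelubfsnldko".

mkdktaermkcjn

Each output is the input with this applied: delete the first character, then shift every letter 1 place backward in the alphabet (wrapping around).
On "cnlelubfsnldko": the first step gives "nlelubfsnldko", and the second then gives "mkdktaermkcjn".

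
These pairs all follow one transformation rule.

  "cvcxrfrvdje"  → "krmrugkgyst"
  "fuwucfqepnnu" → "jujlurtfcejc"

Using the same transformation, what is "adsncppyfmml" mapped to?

spchernebuab

In each case the input is transformed by: swap each adjacent pair of characters (1↔2, 3↔4, ...), then shift every letter 11 places backward in the alphabet (wrapping around).
So "adsncppyfmml" becomes "spchernebuab".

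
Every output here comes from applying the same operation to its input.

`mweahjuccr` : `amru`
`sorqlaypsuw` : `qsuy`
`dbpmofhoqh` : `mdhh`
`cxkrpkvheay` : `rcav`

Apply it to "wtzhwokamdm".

Each output is the input with this applied: keep one character in every 3, starting at position 1 (positions 1st, 4th, 7th, ...), then swap each adjacent pair of characters (1↔2, 3↔4, ...).
For "wtzhwokamdm", step one produces "whkd"; step two turns that into "hwdk".

hwdk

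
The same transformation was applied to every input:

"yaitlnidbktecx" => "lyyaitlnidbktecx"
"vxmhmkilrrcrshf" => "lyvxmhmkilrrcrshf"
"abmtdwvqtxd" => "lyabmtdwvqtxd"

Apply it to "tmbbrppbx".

The transformation: prepend "ly".
For "tmbbrppbx" the result is "lytmbbrppbx".

lytmbbrppbx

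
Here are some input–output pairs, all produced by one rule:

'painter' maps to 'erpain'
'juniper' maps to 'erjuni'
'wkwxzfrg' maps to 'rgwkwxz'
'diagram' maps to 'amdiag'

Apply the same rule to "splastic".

icsplas

In each case the input is transformed by: move the last 2 characters to the front (rotate right by 2), then delete the last character.
Starting from "splastic": after the first operation, "icsplast"; after the second, "icsplas".
(Check on "painter": → "erpaint" → "erpain" ✓)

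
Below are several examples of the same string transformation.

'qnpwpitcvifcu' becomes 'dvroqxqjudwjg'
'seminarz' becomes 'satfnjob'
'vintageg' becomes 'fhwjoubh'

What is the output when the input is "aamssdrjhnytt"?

Looking at the pairs, the operation is to shift every letter 1 place forward in the alphabet (wrapping around), then move the last 2 characters to the front (rotate right by 2).
For "aamssdrjhnytt", step one produces "bbntteskiozuu"; step two turns that into "uubbntteskioz".

uubbntteskioz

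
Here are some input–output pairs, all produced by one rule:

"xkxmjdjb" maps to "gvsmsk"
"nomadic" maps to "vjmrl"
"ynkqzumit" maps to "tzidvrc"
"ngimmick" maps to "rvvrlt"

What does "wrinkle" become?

Each output is the input with this applied: shift every letter 9 places forward in the alphabet (wrapping around), then delete the first 2 characters.
On "wrinkle" that produces "rwtun".

rwtun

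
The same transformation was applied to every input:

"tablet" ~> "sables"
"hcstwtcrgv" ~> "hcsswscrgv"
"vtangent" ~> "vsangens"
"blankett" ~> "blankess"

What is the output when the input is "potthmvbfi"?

Looking at the pairs, the operation is to replace every "t" with "s".
"potthmvbfi" → "posshmvbfi".

posshmvbfi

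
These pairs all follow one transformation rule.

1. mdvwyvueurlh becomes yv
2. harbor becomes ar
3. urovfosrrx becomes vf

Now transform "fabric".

Rule — swap the front and back halves of the string, then keep only the last 2 characters.
Working it through for "fabric": intermediate "ricfab", final "ab".

ab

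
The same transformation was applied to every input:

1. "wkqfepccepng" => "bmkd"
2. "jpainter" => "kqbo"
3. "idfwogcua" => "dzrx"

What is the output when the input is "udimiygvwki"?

In each case the input is transformed by: shift every letter 3 places backward in the alphabet (wrapping around), then keep only the last 4 characters.
Working it through for "udimiygvwki": intermediate "rafjfvdsthf", final "sthf".

sthf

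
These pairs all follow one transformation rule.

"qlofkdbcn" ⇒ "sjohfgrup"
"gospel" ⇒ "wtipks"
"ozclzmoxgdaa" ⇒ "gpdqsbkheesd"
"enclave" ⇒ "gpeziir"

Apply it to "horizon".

vmdsrls

In each case the input is transformed by: shift every letter 4 places forward in the alphabet (wrapping around), then move the first 2 characters to the end (rotate left by 2).
On "horizon": the first step gives "lsvmdsr", and the second then gives "vmdsrls".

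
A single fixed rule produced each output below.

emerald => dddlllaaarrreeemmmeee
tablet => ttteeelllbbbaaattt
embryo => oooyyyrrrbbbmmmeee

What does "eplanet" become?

ttteeennnaaalllpppeee

Rule — repeat every character 3 times, then reverse the string.
"eplanet" → "eeeppplllaaannneeettt" → "ttteeennnaaalllpppeee".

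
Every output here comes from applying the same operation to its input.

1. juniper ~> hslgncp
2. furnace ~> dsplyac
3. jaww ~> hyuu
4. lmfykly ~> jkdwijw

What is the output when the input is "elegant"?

What's happening: shift every letter 2 places backward in the alphabet (wrapping around).
So "elegant" becomes "cjceylr".

cjceylr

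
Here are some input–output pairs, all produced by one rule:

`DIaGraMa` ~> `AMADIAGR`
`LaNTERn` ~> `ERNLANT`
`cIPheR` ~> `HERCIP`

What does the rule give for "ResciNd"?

INDRESC

Looking at the pairs, the operation is to move the last 3 characters to the front (rotate right by 3), then convert every letter to uppercase.
On "ResciNd": the first step gives "iNdResc", and the second then gives "INDRESC".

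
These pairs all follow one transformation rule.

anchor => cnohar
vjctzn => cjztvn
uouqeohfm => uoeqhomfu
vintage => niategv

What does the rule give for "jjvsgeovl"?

Each output is the input with this applied: move the first character to the end, then swap each adjacent pair of characters (1↔2, 3↔4, ...).
Starting from "jjvsgeovl": after the first operation, "jvsgeovlj"; after the second, "vjgsoelvj".
(Check on "uouqeohfm": → "ouqeohfmu" → "uoeqhomfu" ✓)

vjgsoelvj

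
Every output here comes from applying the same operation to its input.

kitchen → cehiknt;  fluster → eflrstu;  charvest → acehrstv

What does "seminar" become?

The transformation: sort the characters into alphabetical order.
Applying that to "seminar" gives "aeimnrs".

aeimnrs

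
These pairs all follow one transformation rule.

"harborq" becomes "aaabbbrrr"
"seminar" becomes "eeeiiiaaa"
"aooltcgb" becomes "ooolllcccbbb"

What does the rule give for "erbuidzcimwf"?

rrruuudddcccmmmfff

Looking at the pairs, the operation is to keep every other character starting from the second (positions 2nd, 4th, 6th, ...), then repeat every character 3 times.
"erbuidzcimwf" → "rudcmf" → "rrruuudddcccmmmfff".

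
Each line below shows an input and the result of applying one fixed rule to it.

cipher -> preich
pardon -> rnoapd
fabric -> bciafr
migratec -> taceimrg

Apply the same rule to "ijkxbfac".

The rule is to swap each adjacent pair of characters (1↔2, 3↔4, ...), then swap the front and back halves of the string.
Applying both steps to "ijkxbfac": "jixkfbca", then "fbcajixk".

fbcajixk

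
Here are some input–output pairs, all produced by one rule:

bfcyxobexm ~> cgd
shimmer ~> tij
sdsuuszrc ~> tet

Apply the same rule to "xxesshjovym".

yyf

Rule — shift every letter 1 place forward in the alphabet (wrapping around), then keep only the first 3 characters.
"xxesshjovym" → "yyfttikpwzn" → "yyf".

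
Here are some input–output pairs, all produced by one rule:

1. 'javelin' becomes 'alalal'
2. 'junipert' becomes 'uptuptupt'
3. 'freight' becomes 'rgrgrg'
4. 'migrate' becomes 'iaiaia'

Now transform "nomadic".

Each output is the input with this applied: keep one character in every 3, starting at position 2 (positions 2nd, 5th, 8th, ...), then write the whole string 3 times in a row.
On "nomadic": the first step gives "od", and the second then gives "ododod".

ododod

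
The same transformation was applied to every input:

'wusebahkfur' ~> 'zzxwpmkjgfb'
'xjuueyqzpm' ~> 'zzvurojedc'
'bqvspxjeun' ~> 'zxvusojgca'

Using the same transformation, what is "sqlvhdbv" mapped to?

xvqmigaa

The pattern: shift every letter 5 places forward in the alphabet (wrapping around), then sort the characters into reverse alphabetical order.
Starting from "sqlvhdbv": after the first operation, "xvqamiga"; after the second, "xvqmigaa".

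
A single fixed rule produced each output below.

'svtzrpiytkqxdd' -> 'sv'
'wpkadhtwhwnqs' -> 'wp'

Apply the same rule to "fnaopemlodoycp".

fn

The rule is to keep only the first 2 characters.
"fnaopemlodoycp" → "fn".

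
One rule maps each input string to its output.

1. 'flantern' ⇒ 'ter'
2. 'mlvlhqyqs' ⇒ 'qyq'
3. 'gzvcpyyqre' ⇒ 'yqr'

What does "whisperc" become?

per

Each output is the input with this applied: move the last character to the front, then keep only the last 3 characters.
For "whisperc", step one produces "cwhisper"; step two turns that into "per".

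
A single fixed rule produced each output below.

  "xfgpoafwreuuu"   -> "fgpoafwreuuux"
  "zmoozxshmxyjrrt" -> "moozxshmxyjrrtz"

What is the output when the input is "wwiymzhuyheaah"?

wiymzhuyheaahw

Rule — move the first character to the end.
On "wwiymzhuyheaah" that produces "wiymzhuyheaahw".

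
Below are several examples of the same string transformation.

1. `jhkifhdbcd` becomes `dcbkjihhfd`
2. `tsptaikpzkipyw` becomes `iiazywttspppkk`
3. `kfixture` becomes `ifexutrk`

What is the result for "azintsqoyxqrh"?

ihazyxtsrqqon

The pattern: sort the characters into reverse alphabetical order, then move the last 3 characters to the front (rotate right by 3).
Applying both steps to "azintsqoyxqrh": "zyxtsrqqoniha", then "ihazyxtsrqqon".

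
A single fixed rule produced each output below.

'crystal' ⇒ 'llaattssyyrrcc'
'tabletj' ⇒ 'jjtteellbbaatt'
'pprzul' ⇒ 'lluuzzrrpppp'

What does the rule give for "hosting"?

ggnniittssoohh

What's happening: reverse the string, then double every character.
"hosting" → "gnitsoh" → "ggnniittssoohh".
(Check on "pprzul": → "luzrpp" → "lluuzzrrpppp" ✓)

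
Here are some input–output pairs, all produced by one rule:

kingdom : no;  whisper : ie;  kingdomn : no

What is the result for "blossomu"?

Rule — keep one character in every 3, starting at position 3 (positions 3rd, 6th, 9th, ...).
Doing the same to "blossomu": "oo".

oo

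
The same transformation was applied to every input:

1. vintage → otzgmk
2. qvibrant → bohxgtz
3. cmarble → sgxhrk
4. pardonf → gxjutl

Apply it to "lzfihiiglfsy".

The pattern: delete the first character, then shift every letter 6 places forward in the alphabet (wrapping around).
Starting from "lzfihiiglfsy": after the first operation, "zfihiiglfsy"; after the second, "flonoomrlye".

flonoomrlye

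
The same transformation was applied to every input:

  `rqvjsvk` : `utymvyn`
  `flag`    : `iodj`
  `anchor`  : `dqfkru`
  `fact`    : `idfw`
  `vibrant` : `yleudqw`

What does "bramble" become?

Each output is the input with this applied: shift every letter 3 places forward in the alphabet (wrapping around).
Doing the same to "bramble": "eudpeoh".

eudpeoh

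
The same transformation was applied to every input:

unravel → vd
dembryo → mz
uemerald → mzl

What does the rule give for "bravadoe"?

Rule — shift every letter 8 places forward in the alphabet (wrapping around), then keep one character in every 3, starting at position 2 (positions 2nd, 5th, 8th, ...).
Applying both steps to "bravadoe": "jzidilwm", then "zim".
(Check on "unravel": → "cvzidmt" → "vd" ✓)

zim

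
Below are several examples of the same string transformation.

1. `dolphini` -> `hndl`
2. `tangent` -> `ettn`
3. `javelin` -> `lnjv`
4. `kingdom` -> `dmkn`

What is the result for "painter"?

Each output is the input with this applied: keep every other character starting from the first (positions 1st, 3rd, 5th, ...), then swap the front and back halves of the string.
Applying both steps to "painter": "pitr", then "trpi".

trpi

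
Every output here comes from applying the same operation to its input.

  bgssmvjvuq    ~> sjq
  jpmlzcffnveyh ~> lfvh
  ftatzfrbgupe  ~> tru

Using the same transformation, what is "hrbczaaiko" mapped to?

Rule — delete the first 2 characters, then keep one character in every 3, starting at position 2 (positions 2nd, 5th, 8th, ...).
For "hrbczaaiko", step one produces "bczaaiko"; step two turns that into "cao".
(Check on "bgssmvjvuq": → "ssmvjvuq" → "sjq" ✓)

cao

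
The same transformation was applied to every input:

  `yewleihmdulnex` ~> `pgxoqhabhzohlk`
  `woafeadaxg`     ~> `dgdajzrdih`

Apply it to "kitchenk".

What's happening: swap the front and back halves of the string, then shift every letter 3 places forward in the alphabet (wrapping around).
Applying both steps to "kitchenk": "henkkitc", then "khqnnlwf".

khqnnlwf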